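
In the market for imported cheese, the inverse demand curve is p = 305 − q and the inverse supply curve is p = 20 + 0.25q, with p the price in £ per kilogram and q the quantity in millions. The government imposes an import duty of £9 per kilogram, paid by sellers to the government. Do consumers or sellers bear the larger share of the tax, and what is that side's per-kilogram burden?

Inverting to q(p) form: qd = 305 − p; qs = 4p − 80.
Before the tax: set 305 − p = 4p − 80 → p* = £77, q* = 228.
With the tax collected from sellers, supply shifts: qs = 4(p − 9) − 80.
Solving gives q = 220.8 with consumers paying £84.2 and sellers receiving £75.2 (the £9 wedge).
Per-kilogram burden: consumers £7.2, sellers £1.8.
Consumers take the larger share because demand is less price-elastic here (demand slope 1 vs supply slope 4).
The less price-elastic side of the market bears the larger share of a per-unit tax.

Consumers bear the larger share: £7.2 per kilogram.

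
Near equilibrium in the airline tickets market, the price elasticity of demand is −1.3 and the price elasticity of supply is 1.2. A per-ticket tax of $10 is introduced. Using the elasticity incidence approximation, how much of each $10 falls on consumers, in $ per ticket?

Incidence ratio: consumers' share ≈ εs / (εs + |εd|) = 1.2 / (1.2 + 1.3) = 0.48.
So consumers bear ≈ 0.48 × $10 = $4.8; sellers bear $5.2.

Consumers bear ≈ $4.8 per ticket.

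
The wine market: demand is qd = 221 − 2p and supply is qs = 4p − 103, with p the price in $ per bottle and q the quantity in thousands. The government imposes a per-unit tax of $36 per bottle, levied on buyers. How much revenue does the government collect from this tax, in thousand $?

Before the tax: set 221 − 2p = 4p − 103 → p* = $54, q* = 113.
With the tax collected from buyers, demand (in seller-price terms) shifts: qd = 221 − 2(p + 36).
Solving gives q = 65 with buyers paying $78 and sellers receiving $42 (the $36 wedge).
Revenue = t · Q = 36 · 65 = $2340.

Tax revenue = $2340 thousand.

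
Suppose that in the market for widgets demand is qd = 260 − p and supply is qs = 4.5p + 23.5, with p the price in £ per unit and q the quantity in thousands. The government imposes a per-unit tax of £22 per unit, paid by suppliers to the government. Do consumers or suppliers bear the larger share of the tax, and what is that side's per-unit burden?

Consumers bear the larger share: £18 per unit.

Without the tax, 260 − p = 4.5p + 23.5 gives 5.5p = 236.5, so p* = £43 and q* = 217.
With the tax collected from suppliers, supply shifts: qs = 4.5(p − 22) + 23.5.
New equilibrium: consumers pay £61, suppliers receive £39, q = 199. (Wedge: pb − ps = 22.)
Per-unit burden: consumers £18, suppliers £4.
Consumers take the larger share because demand is less price-elastic here (demand slope 1 vs supply slope 4.5).
The less price-elastic side of the market bears the larger share of a per-unit tax.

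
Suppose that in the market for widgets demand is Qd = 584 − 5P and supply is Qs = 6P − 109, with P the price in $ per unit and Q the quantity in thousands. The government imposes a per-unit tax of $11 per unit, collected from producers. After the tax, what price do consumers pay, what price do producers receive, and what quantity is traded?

Before the tax: set 584 − 5P = 6P − 109 → P* = $63, Q* = 269.
With the tax collected from producers, supply shifts: Qs = 6(P − 11) − 109.
New equilibrium: consumers pay $69, producers receive $58, Q = 239. (Wedge: Pb − Ps = 11.)
The less price-elastic side of the market bears the larger share of a per-unit tax.

Consumers pay $69; producers receive $58; quantity = 239.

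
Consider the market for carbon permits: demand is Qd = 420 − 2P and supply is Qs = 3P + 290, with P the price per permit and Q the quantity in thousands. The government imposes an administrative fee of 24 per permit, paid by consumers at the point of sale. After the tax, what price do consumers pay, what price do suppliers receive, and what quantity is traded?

Before the tax: set 420 − 2P = 3P + 290 → P* = 26, Q* = 368.
With the tax collected from consumers, demand (in seller-price terms) shifts: Qd = 420 − 2(P + 24).
New equilibrium: consumers pay 40.4, suppliers receive 16.4, Q = 339.2. (Wedge: Pb − Ps = 24.)

Consumers pay 40.4; suppliers receive 16.4; quantity = 339.2.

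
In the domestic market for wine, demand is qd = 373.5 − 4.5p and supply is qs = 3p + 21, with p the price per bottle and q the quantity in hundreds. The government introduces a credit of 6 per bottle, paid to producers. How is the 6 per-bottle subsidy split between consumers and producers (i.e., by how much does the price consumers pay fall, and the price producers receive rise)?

Before the subsidy: set 373.5 − 4.5p = 3p + 21 → p* = 47, q* = 162.
With a per-unit subsidy paid to producers, each receives p + 6 per unit sold, so supply becomes qs = 3(p + 6) + 21.
New equilibrium: consumers pay 44.6, producers receive 50.6, q = 172.8. (Wedge: pb − ps = −6.)
Gain to consumers: 2.4; to producers: 3.6. (They sum to 6.)

Consumers gain 2.4 per bottle; producers gain 3.6 per bottle.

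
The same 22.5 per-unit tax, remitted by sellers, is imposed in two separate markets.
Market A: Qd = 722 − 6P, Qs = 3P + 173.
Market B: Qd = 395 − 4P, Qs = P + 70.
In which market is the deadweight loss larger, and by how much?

Market A: pre-tax P* = 61, Q* = 356; post-tax Q = 311; deadweight loss = 506.25.
Market B: pre-tax P* = 65, Q* = 135; post-tax Q = 117; deadweight loss = 202.5.
Difference: 506.25 vs 202.5 → market A is larger by 303.75.

Market A, by 303.75.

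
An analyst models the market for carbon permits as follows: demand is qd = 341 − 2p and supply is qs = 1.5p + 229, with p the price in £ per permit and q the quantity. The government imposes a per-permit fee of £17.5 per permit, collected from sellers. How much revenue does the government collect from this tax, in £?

Before the tax: set 341 − 2p = 1.5p + 229 → p* = £32, q* = 277.
With the tax collected from sellers, supply shifts: qs = 1.5(p − 17.5) + 229.
Solving gives q = 262 with buyers paying £39.5 and sellers receiving £22 (the £17.5 wedge).
Revenue = t · Q = 17.5 · 262 = £4585.

Tax revenue = £4585.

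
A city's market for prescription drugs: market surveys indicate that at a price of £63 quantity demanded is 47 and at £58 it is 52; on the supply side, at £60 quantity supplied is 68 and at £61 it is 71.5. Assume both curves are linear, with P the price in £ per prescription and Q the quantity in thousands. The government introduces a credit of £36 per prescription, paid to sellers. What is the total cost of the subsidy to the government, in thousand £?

Government outlay = £2952 thousand.

Demand slope: (52 − 47)/(58 − 63) = -1, so Qd = 110 − P.
Supply slope: (71.5 − 68)/(61 − 60) = 3.5, so Qs = 3.5P − 142.
Without the subsidy, 110 − P = 3.5P − 142 gives 4.5P = 252, so P* = £56 and Q* = 54.
With a per-unit subsidy paid to sellers, each receives P + 36 per unit sold, so supply becomes Qs = 3.5(P + 36) − 142.
Solving gives Q = 82 with buyers paying £28 and sellers receiving £64 (the £36 wedge).
Outlay = t · Q = 36 · 82 = £2952.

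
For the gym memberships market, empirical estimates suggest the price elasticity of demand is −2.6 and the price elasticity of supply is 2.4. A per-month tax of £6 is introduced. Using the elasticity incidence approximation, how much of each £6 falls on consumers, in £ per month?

Consumers bear ≈ £2.88 per month.

Incidence ratio: consumers' share ≈ εs / (εs + |εd|) = 2.4 / (2.4 + 2.6) = 0.48.
So consumers bear ≈ 0.48 × £6 = £2.88; suppliers bear £3.12.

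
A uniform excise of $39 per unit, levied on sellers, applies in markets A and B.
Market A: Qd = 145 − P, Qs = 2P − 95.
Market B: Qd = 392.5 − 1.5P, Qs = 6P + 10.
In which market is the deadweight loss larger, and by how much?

Market A: pre-tax P* = $80, Q* = 65; post-tax Q = 39; deadweight loss = $507.
Market B: pre-tax P* = $51, Q* = 316; post-tax Q = 269.2; deadweight loss = $912.6.
Difference: $507 vs $912.6 → market B is larger by $405.6.

Market B, by $405.6.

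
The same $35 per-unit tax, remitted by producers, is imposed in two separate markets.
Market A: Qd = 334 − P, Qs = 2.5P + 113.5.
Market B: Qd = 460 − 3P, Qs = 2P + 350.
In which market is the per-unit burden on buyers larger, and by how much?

Market A: pre-tax P* = $63, Q* = 271; post-tax Q = 246; per-unit burden on buyers = $25.
Market B: pre-tax P* = $22, Q* = 394; post-tax Q = 352; per-unit burden on buyers = $14.
Difference: $25 vs $14 → market A is larger by $11.

Market A, by $11.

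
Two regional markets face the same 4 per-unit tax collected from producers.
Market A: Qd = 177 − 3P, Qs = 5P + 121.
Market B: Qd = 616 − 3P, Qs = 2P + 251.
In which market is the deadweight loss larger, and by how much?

Market A, by 5.4.

Market A: pre-tax P* = 7, Q* = 156; post-tax Q = 148.5; deadweight loss = 15.
Market B: pre-tax P* = 73, Q* = 397; post-tax Q = 392.2; deadweight loss = 9.6.
Difference: 15 vs 9.6 → market A is larger by 5.4.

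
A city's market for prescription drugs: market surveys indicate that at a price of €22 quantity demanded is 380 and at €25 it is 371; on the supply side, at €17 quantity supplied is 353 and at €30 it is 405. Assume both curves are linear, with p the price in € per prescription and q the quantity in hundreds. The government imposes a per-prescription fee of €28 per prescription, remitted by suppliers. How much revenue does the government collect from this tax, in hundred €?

Tax revenue = €9212 hundred.

Demand slope: (371 − 380)/(25 − 22) = -3, so qd = 446 − 3p.
Supply slope: (405 − 353)/(30 − 17) = 4, so qs = 4p + 285.
Without the tax, 446 − 3p = 4p + 285 gives 7p = 161, so p* = €23 and q* = 377.
With the tax collected from suppliers, supply shifts: qs = 4(p − 28) + 285.
Solving gives q = 329 with buyers paying €39 and suppliers receiving €11 (the €28 wedge).
Revenue = t · Q = 28 · 329 = €9212.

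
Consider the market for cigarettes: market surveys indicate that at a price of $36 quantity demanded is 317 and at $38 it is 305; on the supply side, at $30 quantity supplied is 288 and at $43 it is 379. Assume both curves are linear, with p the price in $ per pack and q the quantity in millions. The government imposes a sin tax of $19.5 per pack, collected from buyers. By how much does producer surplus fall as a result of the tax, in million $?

Producer surplus falls by $2623.5 million.

Demand slope: (305 − 317)/(38 − 36) = -6, so qd = 533 − 6p.
Supply slope: (379 − 288)/(43 − 30) = 7, so qs = 7p + 78.
Without the tax, 533 − 6p = 7p + 78 gives 13p = 455, so p* = $35 and q* = 323.
With the tax collected from buyers, demand (in seller-price terms) shifts: qd = 533 − 6(p + 19.5).
Solving gives q = 260 with buyers paying $45.5 and sellers receiving $26 (the $19.5 wedge).
ΔPS is the trapezoid between Q = 260 and Q = 323 of height $9: ½ · (323 + 260) · 9 = $2623.5.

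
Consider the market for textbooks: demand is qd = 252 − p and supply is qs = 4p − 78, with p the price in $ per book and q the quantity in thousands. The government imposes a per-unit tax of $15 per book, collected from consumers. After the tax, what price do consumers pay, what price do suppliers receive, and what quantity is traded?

Consumers pay $78; suppliers receive $63; quantity = 174.

Without the tax, 252 − p = 4p − 78 gives 5p = 330, so p* = $66 and q* = 186.
With the tax collected from consumers, demand (in seller-price terms) shifts: qd = 252 − (p + 15).
New equilibrium: consumers pay $78, suppliers receive $63, q = 174. (Wedge: pb − ps = 15.)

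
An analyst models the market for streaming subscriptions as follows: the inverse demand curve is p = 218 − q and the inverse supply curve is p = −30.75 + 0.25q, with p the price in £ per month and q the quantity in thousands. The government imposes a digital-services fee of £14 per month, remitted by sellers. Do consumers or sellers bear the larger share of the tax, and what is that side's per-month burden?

Rewrite in direct form: qd = 218 − p and qs = 4p + 123.
Without the tax, 218 − p = 4p + 123 gives 5p = 95, so p* = £19 and q* = 199.
With the tax collected from sellers, supply shifts: qs = 4(p − 14) + 123.
New equilibrium: consumers pay £30.2, sellers receive £16.2, q = 187.8. (Wedge: pb − ps = 14.)
Per-month burden: consumers £11.2, sellers £2.8.
Consumers take the larger share because demand is less price-elastic here (demand slope 1 vs supply slope 4).
The less price-elastic side of the market bears the larger share of a per-unit tax.

Consumers bear the larger share: £11.2 per month.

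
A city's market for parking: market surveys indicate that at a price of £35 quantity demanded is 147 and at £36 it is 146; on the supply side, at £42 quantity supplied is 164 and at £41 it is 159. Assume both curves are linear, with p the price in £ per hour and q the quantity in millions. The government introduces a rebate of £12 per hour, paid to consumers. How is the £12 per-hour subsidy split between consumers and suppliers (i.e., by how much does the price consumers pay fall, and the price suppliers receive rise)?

Consumers gain £10 per hour; suppliers gain £2 per hour.

Demand slope: (146 − 147)/(36 − 35) = -1, so qd = 182 − p.
Supply slope: (159 − 164)/(41 − 42) = 5, so qs = 5p − 46.
Without the subsidy, 182 − p = 5p − 46 gives 6p = 228, so p* = £38 and q* = 144.
With a per-unit subsidy paid to consumers, each effectively pays p − 12, so demand becomes qd = 182 − (p − 12).
Solving gives q = 154 with consumers paying £28 and suppliers receiving £40 (the £12 wedge).
Gain to consumers: £10; to suppliers: £2. (They sum to £12.)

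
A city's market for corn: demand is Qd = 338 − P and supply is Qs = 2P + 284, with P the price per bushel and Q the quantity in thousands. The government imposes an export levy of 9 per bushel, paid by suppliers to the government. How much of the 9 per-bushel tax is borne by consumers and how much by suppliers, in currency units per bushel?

Consumers bear 6 per bushel; suppliers bear 3 per bushel.

Without the tax, 338 − P = 2P + 284 gives 3P = 54, so P* = 18 and Q* = 320.
With the tax collected from suppliers, supply shifts: Qs = 2(P − 9) + 284.
Solving gives Q = 314 with consumers paying 24 and suppliers receiving 15 (the 9 wedge).
Burden on consumers: 6; on suppliers: 3. (They sum to 9.)
The less price-elastic side of the market bears the larger share of a per-unit tax.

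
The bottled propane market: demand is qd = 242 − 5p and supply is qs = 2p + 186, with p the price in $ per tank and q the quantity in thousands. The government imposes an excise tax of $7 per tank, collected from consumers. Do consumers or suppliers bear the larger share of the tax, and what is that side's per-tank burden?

Before the tax: set 242 − 5p = 2p + 186 → p* = $8, q* = 202.
With the tax collected from consumers, demand (in seller-price terms) shifts: qd = 242 − 5(p + 7).
Solving gives q = 192 with consumers paying $10 and suppliers receiving $3 (the $7 wedge).
Per-tank burden: consumers $2, suppliers $5.
Suppliers take the larger share because supply is less price-elastic here (demand slope 5 vs supply slope 2).
The less price-elastic side of the market bears the larger share of a per-unit tax.

Suppliers bear the larger share: $5 per tank.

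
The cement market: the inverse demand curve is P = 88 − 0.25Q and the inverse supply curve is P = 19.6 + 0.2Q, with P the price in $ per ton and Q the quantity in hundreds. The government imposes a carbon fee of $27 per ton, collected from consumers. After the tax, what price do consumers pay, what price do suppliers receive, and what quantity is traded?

Inverting to Q(P) form: Qd = 352 − 4P; Qs = 5P − 98.
Without the tax, 352 − 4P = 5P − 98 gives 9P = 450, so P* = $50 and Q* = 152.
With the tax collected from consumers, demand (in seller-price terms) shifts: Qd = 352 − 4(P + 27).
New equilibrium: consumers pay $65, suppliers receive $38, Q = 92. (Wedge: Pb − Ps = 27.)
The less price-elastic side of the market bears the larger share of a per-unit tax.

Consumers pay $65; suppliers receive $38; quantity = 92.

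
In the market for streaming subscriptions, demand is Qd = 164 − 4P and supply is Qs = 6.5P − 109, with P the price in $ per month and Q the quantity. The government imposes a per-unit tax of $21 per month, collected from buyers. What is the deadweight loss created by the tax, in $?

Deadweight loss = $546.

Without the tax, 164 − 4P = 6.5P − 109 gives 10.5P = 273, so P* = $26 and Q* = 60.
With the tax collected from buyers, demand (in seller-price terms) shifts: Qd = 164 − 4(P + 21).
New equilibrium: buyers pay $39, producers receive $18, Q = 8. (Wedge: Pb − Ps = 21.)
Quantity falls by |ΔQ| = |60 − 8| = 52.
DWL = ½ · t · |ΔQ| = ½ · 21 · 52 = $546.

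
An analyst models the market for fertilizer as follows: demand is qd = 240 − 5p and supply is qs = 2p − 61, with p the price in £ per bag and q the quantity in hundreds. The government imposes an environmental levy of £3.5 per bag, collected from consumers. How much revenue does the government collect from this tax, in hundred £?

Before the tax: set 240 − 5p = 2p − 61 → p* = £43, q* = 25.
With the tax collected from consumers, demand (in seller-price terms) shifts: qd = 240 − 5(p + 3.5).
New equilibrium: consumers pay £44, producers receive £40.5, q = 20. (Wedge: pb − ps = 3.5.)
Revenue = t · Q = 3.5 · 20 = £70.

Tax revenue = £70 hundred.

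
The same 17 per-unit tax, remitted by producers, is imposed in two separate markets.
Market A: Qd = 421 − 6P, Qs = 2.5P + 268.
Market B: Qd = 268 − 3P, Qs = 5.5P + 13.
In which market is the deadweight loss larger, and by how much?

Market A: pre-tax P* = 18, Q* = 313; post-tax Q = 283; deadweight loss = 255.
Market B: pre-tax P* = 30, Q* = 178; post-tax Q = 145; deadweight loss = 280.5.
Difference: 255 vs 280.5 → market B is larger by 25.5.

Market B, by 25.5.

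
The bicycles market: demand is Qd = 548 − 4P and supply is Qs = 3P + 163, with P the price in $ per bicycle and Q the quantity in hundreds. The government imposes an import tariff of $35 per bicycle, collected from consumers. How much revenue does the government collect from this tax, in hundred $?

Tax revenue = $9380 hundred.

Without the tax, 548 − 4P = 3P + 163 gives 7P = 385, so P* = $55 and Q* = 328.
With the tax collected from consumers, demand (in seller-price terms) shifts: Qd = 548 − 4(P + 35).
Solving gives Q = 268 with consumers paying $70 and suppliers receiving $35 (the $35 wedge).
Revenue = t · Q = 35 · 268 = $9380.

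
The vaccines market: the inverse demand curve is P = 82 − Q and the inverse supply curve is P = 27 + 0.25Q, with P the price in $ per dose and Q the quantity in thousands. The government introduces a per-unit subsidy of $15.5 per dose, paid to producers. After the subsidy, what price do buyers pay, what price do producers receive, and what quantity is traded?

Inverting to Q(P) form: Qd = 82 − P; Qs = 4P − 108.
Before the subsidy: set 82 − P = 4P − 108 → P* = $38, Q* = 44.
With a per-unit subsidy paid to producers, each receives P + 15.5 per unit sold, so supply becomes Qs = 4(P + 15.5) − 108.
New equilibrium: buyers pay $25.6, producers receive $41.1, Q = 56.4. (Wedge: Pb − Ps = −15.5.)

Buyers pay $25.6; producers receive $41.1; quantity = 56.4.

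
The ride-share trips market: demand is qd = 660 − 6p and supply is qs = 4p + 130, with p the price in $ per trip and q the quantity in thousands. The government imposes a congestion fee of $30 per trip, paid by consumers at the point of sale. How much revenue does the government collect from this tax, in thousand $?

Before the tax: set 660 − 6p = 4p + 130 → p* = $53, q* = 342.
With the tax collected from consumers, demand (in seller-price terms) shifts: qd = 660 − 6(p + 30).
Solving gives q = 270 with consumers paying $65 and producers receiving $35 (the $30 wedge).
Revenue = t · Q = 30 · 270 = $8100.

Tax revenue = $8100 thousand.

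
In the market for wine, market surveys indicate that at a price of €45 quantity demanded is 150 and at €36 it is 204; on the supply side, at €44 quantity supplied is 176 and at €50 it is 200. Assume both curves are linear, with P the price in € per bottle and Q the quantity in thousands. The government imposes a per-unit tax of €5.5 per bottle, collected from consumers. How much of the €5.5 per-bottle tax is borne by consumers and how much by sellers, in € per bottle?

Demand slope: (204 − 150)/(36 − 45) = -6, so Qd = 420 − 6P.
Supply slope: (200 − 176)/(50 − 44) = 4, so Qs = 4P.
Without the tax, 420 − 6P = 4P gives 10P = 420, so P* = €42 and Q* = 168.
With the tax collected from consumers, demand (in seller-price terms) shifts: Qd = 420 − 6(P + 5.5).
New equilibrium: consumers pay €44.2, sellers receive €38.7, Q = 154.8. (Wedge: Pb − Ps = 5.5.)
Burden on consumers: €2.2; on sellers: €3.3. (They sum to €5.5.)

Consumers bear €2.2 per bottle; sellers bear €3.3 per bottle.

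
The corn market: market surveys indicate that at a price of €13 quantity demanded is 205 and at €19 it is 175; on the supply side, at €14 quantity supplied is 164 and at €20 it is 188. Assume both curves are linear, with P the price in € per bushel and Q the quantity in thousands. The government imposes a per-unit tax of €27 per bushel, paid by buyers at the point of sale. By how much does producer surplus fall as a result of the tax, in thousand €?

Demand slope: (175 − 205)/(19 − 13) = -5, so Qd = 270 − 5P.
Supply slope: (188 − 164)/(20 − 14) = 4, so Qs = 4P + 108.
Before the tax: set 270 − 5P = 4P + 108 → P* = €18, Q* = 180.
With the tax collected from buyers, demand (in seller-price terms) shifts: Qd = 270 − 5(P + 27).
Solving gives Q = 120 with buyers paying €30 and suppliers receiving €3 (the €27 wedge).
ΔPS is the trapezoid between Q = 120 and Q = 180 of height €15: ½ · (180 + 120) · 15 = €2250.

Producer surplus falls by €2250 thousand.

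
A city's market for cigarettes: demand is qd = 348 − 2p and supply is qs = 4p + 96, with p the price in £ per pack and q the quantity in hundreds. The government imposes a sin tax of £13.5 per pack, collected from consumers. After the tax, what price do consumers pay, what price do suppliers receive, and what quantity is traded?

Consumers pay £51; suppliers receive £37.5; quantity = 246.

Without the tax, 348 − 2p = 4p + 96 gives 6p = 252, so p* = £42 and q* = 264.
With the tax collected from consumers, demand (in seller-price terms) shifts: qd = 348 − 2(p + 13.5).
Solving gives q = 246 with consumers paying £51 and suppliers receiving £37.5 (the £13.5 wedge).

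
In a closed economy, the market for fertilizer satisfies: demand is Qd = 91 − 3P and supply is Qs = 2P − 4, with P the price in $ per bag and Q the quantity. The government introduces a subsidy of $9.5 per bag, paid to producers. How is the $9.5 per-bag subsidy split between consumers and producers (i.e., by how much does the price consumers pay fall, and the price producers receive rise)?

Consumers gain $3.8 per bag; producers gain $5.7 per bag.

Before the subsidy: set 91 − 3P = 2P − 4 → P* = $19, Q* = 34.
With a per-unit subsidy paid to producers, each receives P + 9.5 per unit sold, so supply becomes Qs = 2(P + 9.5) − 4.
New equilibrium: consumers pay $15.2, producers receive $24.7, Q = 45.4. (Wedge: Pb − Ps = −9.5.)
Gain to consumers: $3.8; to producers: $5.7. (They sum to $9.5.)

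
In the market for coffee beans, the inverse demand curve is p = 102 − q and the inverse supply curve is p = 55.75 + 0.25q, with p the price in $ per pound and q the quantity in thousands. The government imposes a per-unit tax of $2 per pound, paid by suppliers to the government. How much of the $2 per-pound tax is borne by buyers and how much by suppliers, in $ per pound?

Buyers bear $1.6 per pound; suppliers bear $0.4 per pound.

Inverting to q(p) form: qd = 102 − p; qs = 4p − 223.
Without the tax, 102 − p = 4p − 223 gives 5p = 325, so p* = $65 and q* = 37.
With the tax collected from suppliers, supply shifts: qs = 4(p − 2) − 223.
Solving gives q = 35.4 with buyers paying $66.6 and suppliers receiving $64.6 (the $2 wedge).
Burden on buyers: $1.6; on suppliers: $0.4. (They sum to $2.)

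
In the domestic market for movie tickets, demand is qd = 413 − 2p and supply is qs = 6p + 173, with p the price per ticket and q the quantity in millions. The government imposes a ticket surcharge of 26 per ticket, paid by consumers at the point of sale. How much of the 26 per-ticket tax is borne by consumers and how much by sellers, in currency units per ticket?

Consumers bear 19.5 per ticket; sellers bear 6.5 per ticket.

Before the tax: set 413 − 2p = 6p + 173 → p* = 30, q* = 353.
With the tax collected from consumers, demand (in seller-price terms) shifts: qd = 413 − 2(p + 26).
Solving gives q = 314 with consumers paying 49.5 and sellers receiving 23.5 (the 26 wedge).
Burden on consumers: 19.5; on sellers: 6.5. (They sum to 26.)
The less price-elastic side of the market bears the larger share of a per-unit tax.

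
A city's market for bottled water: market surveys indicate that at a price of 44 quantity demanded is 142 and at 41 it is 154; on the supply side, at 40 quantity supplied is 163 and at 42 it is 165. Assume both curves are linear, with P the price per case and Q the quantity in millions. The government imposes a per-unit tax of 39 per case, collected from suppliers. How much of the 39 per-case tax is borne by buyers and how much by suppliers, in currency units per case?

Demand slope: (154 − 142)/(41 − 44) = -4, so Qd = 318 − 4P.
Supply slope: (165 − 163)/(42 − 40) = 1, so Qs = P + 123.
Without the tax, 318 − 4P = P + 123 gives 5P = 195, so P* = 39 and Q* = 162.
With the tax collected from suppliers, supply shifts: Qs = (P − 39) + 123.
New equilibrium: buyers pay 46.8, suppliers receive 7.8, Q = 130.8. (Wedge: Pb − Ps = 39.)
Burden on buyers: 7.8; on suppliers: 31.2. (They sum to 39.)

Buyers bear 7.8 per case; suppliers bear 31.2 per case.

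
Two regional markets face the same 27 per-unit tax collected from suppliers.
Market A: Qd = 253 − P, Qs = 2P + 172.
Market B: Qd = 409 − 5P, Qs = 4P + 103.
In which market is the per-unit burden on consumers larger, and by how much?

Market A: pre-tax P* = 27, Q* = 226; post-tax Q = 208; per-unit burden on consumers = 18.
Market B: pre-tax P* = 34, Q* = 239; post-tax Q = 179; per-unit burden on consumers = 12.
Difference: 18 vs 12 → market A is larger by 6.

Market A, by 6.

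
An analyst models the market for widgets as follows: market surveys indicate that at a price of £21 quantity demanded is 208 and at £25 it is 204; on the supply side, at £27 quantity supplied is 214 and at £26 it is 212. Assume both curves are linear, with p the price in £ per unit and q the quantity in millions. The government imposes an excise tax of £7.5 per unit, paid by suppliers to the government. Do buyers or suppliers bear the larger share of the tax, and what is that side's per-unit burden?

Demand slope: (204 − 208)/(25 − 21) = -1, so qd = 229 − p.
Supply slope: (212 − 214)/(26 − 27) = 2, so qs = 2p + 160.
Before the tax: set 229 − p = 2p + 160 → p* = £23, q* = 206.
With the tax collected from suppliers, supply shifts: qs = 2(p − 7.5) + 160.
Solving gives q = 201 with buyers paying £28 and suppliers receiving £20.5 (the £7.5 wedge).
Per-unit burden: buyers £5, suppliers £2.5.
Buyers take the larger share because demand is less price-elastic here (demand slope 1 vs supply slope 2).

Buyers bear the larger share: £5 per unit.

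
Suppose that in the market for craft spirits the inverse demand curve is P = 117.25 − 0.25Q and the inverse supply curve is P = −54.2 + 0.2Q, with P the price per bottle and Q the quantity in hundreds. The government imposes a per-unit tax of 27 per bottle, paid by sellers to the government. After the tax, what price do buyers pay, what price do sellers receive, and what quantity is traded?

Buyers pay 37; sellers receive 10; quantity = 321.

Inverting to Q(P) form: Qd = 469 − 4P; Qs = 5P + 271.
Without the tax, 469 − 4P = 5P + 271 gives 9P = 198, so P* = 22 and Q* = 381.
With the tax collected from sellers, supply shifts: Qs = 5(P − 27) + 271.
Solving gives Q = 321 with buyers paying 37 and sellers receiving 10 (the 27 wedge).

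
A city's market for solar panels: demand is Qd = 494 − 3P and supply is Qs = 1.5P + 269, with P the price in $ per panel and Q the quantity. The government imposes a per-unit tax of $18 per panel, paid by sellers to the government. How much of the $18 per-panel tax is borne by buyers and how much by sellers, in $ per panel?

Buyers bear $6 per panel; sellers bear $12 per panel.

Without the tax, 494 − 3P = 1.5P + 269 gives 4.5P = 225, so P* = $50 and Q* = 344.
With the tax collected from sellers, supply shifts: Qs = 1.5(P − 18) + 269.
Solving gives Q = 326 with buyers paying $56 and sellers receiving $38 (the $18 wedge).
Burden on buyers: $6; on sellers: $12. (They sum to $18.)
The less price-elastic side of the market bears the larger share of a per-unit tax.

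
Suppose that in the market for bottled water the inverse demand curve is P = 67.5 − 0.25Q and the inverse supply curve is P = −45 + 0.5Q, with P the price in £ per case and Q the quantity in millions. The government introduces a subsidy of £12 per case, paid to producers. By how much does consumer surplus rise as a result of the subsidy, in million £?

Inverting to Q(P) form: Qd = 270 − 4P; Qs = 2P + 90.
Before the subsidy: set 270 − 4P = 2P + 90 → P* = £30, Q* = 150.
With a per-unit subsidy paid to producers, each receives P + 12 per unit sold, so supply becomes Qs = 2(P + 12) + 90.
New equilibrium: consumers pay £26, producers receive £38, Q = 166. (Wedge: Pb − Ps = −12.)
ΔCS is the trapezoid between Q = 166 and Q = 150 of height £4: ½ · (150 + 166) · 4 = £632.

Consumer surplus rises by £632 million.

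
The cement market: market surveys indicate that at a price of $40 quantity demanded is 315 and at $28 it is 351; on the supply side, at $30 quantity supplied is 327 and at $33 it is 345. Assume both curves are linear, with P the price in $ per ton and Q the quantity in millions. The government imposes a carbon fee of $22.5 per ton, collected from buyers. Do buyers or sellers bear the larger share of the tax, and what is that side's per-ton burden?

Demand slope: (351 − 315)/(28 − 40) = -3, so Qd = 435 − 3P.
Supply slope: (345 − 327)/(33 − 30) = 6, so Qs = 6P + 147.
Without the tax, 435 − 3P = 6P + 147 gives 9P = 288, so P* = $32 and Q* = 339.
With the tax collected from buyers, demand (in seller-price terms) shifts: Qd = 435 − 3(P + 22.5).
Solving gives Q = 294 with buyers paying $47 and sellers receiving $24.5 (the $22.5 wedge).
Per-ton burden: buyers $15, sellers $7.5.
Buyers take the larger share because demand is less price-elastic here (demand slope 3 vs supply slope 6).

Buyers bear the larger share: $15 per ton.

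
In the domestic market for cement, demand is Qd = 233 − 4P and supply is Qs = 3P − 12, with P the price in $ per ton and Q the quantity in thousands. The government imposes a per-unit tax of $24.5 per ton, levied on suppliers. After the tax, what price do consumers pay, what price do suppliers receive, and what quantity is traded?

Consumers pay $45.5; suppliers receive $21; quantity = 51.

Before the tax: set 233 − 4P = 3P − 12 → P* = $35, Q* = 93.
With the tax collected from suppliers, supply shifts: Qs = 3(P − 24.5) − 12.
New equilibrium: consumers pay $45.5, suppliers receive $21, Q = 51. (Wedge: Pb − Ps = 24.5.)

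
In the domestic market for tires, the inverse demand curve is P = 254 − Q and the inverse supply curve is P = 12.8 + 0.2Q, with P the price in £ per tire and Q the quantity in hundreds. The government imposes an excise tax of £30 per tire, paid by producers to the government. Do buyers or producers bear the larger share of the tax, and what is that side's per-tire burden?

Inverting to Q(P) form: Qd = 254 − P; Qs = 5P − 64.
Without the tax, 254 − P = 5P − 64 gives 6P = 318, so P* = £53 and Q* = 201.
With the tax collected from producers, supply shifts: Qs = 5(P − 30) − 64.
New equilibrium: buyers pay £78, producers receive £48, Q = 176. (Wedge: Pb − Ps = 30.)
Per-tire burden: buyers £25, producers £5.
Buyers take the larger share because demand is less price-elastic here (demand slope 1 vs supply slope 5).
The less price-elastic side of the market bears the larger share of a per-unit tax.

Buyers bear the larger share: £25 per tire.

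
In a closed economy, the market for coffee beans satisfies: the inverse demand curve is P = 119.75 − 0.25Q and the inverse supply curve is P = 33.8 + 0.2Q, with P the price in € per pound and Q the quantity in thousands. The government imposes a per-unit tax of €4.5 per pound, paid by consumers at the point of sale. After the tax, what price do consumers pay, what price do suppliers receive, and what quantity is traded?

Consumers pay €74.5; suppliers receive €70; quantity = 181.

Inverting to Q(P) form: Qd = 479 − 4P; Qs = 5P − 169.
Before the tax: set 479 − 4P = 5P − 169 → P* = €72, Q* = 191.
With the tax collected from consumers, demand (in seller-price terms) shifts: Qd = 479 − 4(P + 4.5).
New equilibrium: consumers pay €74.5, suppliers receive €70, Q = 181. (Wedge: Pb − Ps = 4.5.)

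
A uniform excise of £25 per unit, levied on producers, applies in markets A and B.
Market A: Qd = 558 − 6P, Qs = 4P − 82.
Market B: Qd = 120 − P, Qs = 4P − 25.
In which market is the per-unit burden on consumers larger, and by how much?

Market B, by £10.

Market A: pre-tax P* = £64, Q* = 174; post-tax Q = 114; per-unit burden on consumers = £10.
Market B: pre-tax P* = £29, Q* = 91; post-tax Q = 71; per-unit burden on consumers = £20.
Difference: £10 vs £20 → market B is larger by £10.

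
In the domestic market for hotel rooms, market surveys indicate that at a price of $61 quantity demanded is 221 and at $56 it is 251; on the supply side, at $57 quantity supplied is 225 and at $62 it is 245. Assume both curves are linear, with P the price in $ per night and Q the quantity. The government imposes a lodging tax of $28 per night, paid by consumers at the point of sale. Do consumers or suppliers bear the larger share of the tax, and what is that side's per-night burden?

Demand slope: (251 − 221)/(56 − 61) = -6, so Qd = 587 − 6P.
Supply slope: (245 − 225)/(62 − 57) = 4, so Qs = 4P − 3.
Before the tax: set 587 − 6P = 4P − 3 → P* = $59, Q* = 233.
With the tax collected from consumers, demand (in seller-price terms) shifts: Qd = 587 − 6(P + 28).
New equilibrium: consumers pay $70.2, suppliers receive $42.2, Q = 165.8. (Wedge: Pb − Ps = 28.)
Per-night burden: consumers $11.2, suppliers $16.8.
Suppliers take the larger share because supply is less price-elastic here (demand slope 6 vs supply slope 4).

Suppliers bear the larger share: $16.8 per night.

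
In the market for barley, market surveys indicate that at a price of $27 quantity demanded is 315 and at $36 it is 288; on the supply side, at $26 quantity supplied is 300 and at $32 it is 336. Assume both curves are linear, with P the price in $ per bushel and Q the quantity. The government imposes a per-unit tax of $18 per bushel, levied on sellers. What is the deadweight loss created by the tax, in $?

Demand slope: (288 − 315)/(36 − 27) = -3, so Qd = 396 − 3P.
Supply slope: (336 − 300)/(32 − 26) = 6, so Qs = 6P + 144.
Before the tax: set 396 − 3P = 6P + 144 → P* = $28, Q* = 312.
With the tax collected from sellers, supply shifts: Qs = 6(P − 18) + 144.
Solving gives Q = 276 with buyers paying $40 and sellers receiving $22 (the $18 wedge).
Quantity falls by |ΔQ| = |312 − 276| = 36.
DWL = ½ · t · |ΔQ| = ½ · 18 · 36 = $324.

Deadweight loss = $324.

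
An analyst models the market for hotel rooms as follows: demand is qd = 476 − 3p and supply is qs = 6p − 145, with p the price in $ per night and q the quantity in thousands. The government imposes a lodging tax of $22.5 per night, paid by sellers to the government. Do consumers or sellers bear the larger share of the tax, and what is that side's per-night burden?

Without the tax, 476 − 3p = 6p − 145 gives 9p = 621, so p* = $69 and q* = 269.
With the tax collected from sellers, supply shifts: qs = 6(p − 22.5) − 145.
New equilibrium: consumers pay $84, sellers receive $61.5, q = 224. (Wedge: pb − ps = 22.5.)
Per-night burden: consumers $15, sellers $7.5.
Consumers take the larger share because demand is less price-elastic here (demand slope 3 vs supply slope 6).
The less price-elastic side of the market bears the larger share of a per-unit tax.

Consumers bear the larger share: $15 per night.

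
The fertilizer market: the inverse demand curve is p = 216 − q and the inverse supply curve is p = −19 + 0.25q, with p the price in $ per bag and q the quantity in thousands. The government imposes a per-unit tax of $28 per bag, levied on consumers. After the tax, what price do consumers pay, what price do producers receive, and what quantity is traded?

Inverting to q(p) form: qd = 216 − p; qs = 4p + 76.
Without the tax, 216 − p = 4p + 76 gives 5p = 140, so p* = $28 and q* = 188.
With the tax collected from consumers, demand (in seller-price terms) shifts: qd = 216 − (p + 28).
Solving gives q = 165.6 with consumers paying $50.4 and producers receiving $22.4 (the $28 wedge).
The less price-elastic side of the market bears the larger share of a per-unit tax.

Consumers pay $50.4; producers receive $22.4; quantity = 165.6.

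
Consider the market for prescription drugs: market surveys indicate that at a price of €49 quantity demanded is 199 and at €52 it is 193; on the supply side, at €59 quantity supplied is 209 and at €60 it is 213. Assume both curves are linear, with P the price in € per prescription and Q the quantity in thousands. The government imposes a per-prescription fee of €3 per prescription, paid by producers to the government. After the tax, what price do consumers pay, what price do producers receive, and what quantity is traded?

Demand slope: (193 − 199)/(52 − 49) = -2, so Qd = 297 − 2P.
Supply slope: (213 − 209)/(60 − 59) = 4, so Qs = 4P − 27.
Before the tax: set 297 − 2P = 4P − 27 → P* = €54, Q* = 189.
With the tax collected from producers, supply shifts: Qs = 4(P − 3) − 27.
Solving gives Q = 185 with consumers paying €56 and producers receiving €53 (the €3 wedge).

Consumers pay €56; producers receive €53; quantity = 185.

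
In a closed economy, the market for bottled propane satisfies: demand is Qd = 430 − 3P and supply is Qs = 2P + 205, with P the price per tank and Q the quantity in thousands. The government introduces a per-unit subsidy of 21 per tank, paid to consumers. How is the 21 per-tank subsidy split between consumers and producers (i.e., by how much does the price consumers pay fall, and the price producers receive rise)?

Consumers gain 8.4 per tank; producers gain 12.6 per tank.

Without the subsidy, 430 − 3P = 2P + 205 gives 5P = 225, so P* = 45 and Q* = 295.
With a per-unit subsidy paid to consumers, each effectively pays P − 21, so demand becomes Qd = 430 − 3(P − 21).
Solving gives Q = 320.2 with consumers paying 36.6 and producers receiving 57.6 (the 21 wedge).
Gain to consumers: 8.4; to producers: 12.6. (They sum to 21.)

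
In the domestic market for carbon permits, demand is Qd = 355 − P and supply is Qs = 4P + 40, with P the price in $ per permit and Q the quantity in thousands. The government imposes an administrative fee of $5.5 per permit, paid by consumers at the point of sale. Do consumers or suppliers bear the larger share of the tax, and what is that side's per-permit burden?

Consumers bear the larger share: $4.4 per permit.

Before the tax: set 355 − P = 4P + 40 → P* = $63, Q* = 292.
With the tax collected from consumers, demand (in seller-price terms) shifts: Qd = 355 − (P + 5.5).
Solving gives Q = 287.6 with consumers paying $67.4 and suppliers receiving $61.9 (the $5.5 wedge).
Per-permit burden: consumers $4.4, suppliers $1.1.
Consumers take the larger share because demand is less price-elastic here (demand slope 1 vs supply slope 4).
The less price-elastic side of the market bears the larger share of a per-unit tax.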